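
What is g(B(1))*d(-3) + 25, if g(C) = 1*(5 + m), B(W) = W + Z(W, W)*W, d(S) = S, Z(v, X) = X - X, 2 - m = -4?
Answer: -8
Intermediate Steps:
m = 6 (m = 2 - 1*(-4) = 2 + 4 = 6)
Z(v, X) = 0
B(W) = W (B(W) = W + 0*W = W + 0 = W)
g(C) = 11 (g(C) = 1*(5 + 6) = 1*11 = 11)
g(B(1))*d(-3) + 25 = 11*(-3) + 25 = -33 + 25 = -8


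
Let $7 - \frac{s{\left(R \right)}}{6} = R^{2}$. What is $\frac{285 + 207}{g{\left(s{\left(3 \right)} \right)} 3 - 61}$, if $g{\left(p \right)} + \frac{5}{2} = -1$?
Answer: $- \frac{984}{143} \approx -6.8811$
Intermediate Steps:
$s{\left(R \right)} = 42 - 6 R^{2}$
$g{\left(p \right)} = - \frac{7}{2}$ ($g{\left(p \right)} = - \frac{5}{2} - 1 = - \frac{7}{2}$)
$\frac{285 + 207}{g{\left(s{\left(3 \right)} \right)} 3 - 61} = \frac{285 + 207}{\left(- \frac{7}{2}\right) 3 - 61} = \frac{492}{- \frac{21}{2} - 61} = \frac{492}{- \frac{143}{2}} = 492 \left(- \frac{2}{143}\right) = - \frac{984}{143}$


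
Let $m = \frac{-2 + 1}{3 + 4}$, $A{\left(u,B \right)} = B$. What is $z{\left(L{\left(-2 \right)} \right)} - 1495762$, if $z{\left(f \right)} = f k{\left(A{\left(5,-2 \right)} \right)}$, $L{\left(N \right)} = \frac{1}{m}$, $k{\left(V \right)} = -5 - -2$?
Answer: $-1495741$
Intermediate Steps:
$k{\left(V \right)} = -3$ ($k{\left(V \right)} = -5 + 2 = -3$)
$m = - \frac{1}{7} \approx -0.14286$
$L{\left(N \right)} = -7$ ($L{\left(N \right)} = \frac{1}{- \frac{1}{7}} = -7$)
$z{\left(f \right)} = - 3 f$ ($z{\left(f \right)} = f \left(-3\right) = - 3 f$)
$z{\left(L{\left(-2 \right)} \right)} - 1495762 = \left(-3\right) \left(-7\right) - 1495762 = 21 - 1495762 = -1495741$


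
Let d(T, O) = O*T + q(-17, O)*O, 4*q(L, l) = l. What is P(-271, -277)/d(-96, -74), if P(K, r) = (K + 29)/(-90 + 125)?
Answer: -242/296555 ≈ -0.00081604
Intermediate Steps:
q(L, l) = l/4
P(K, r) = 29/35 + K/35 (P(K, r) = (29 + K)/35 = (29 + K)*(1/35) = 29/35 + K/35)
d(T, O) = O²/4 + O*T (d(T, O) = O*T + (O/4)*O = O*T + O²/4 = O²/4 + O*T)
P(-271, -277)/d(-96, -74) = (29/35 + (1/35)*(-271))/(((¼)*(-74)*(-74 + 4*(-96)))) = (29/35 - 271/35)/(((¼)*(-74)*(-74 - 384))) = -242/(35*((¼)*(-74)*(-458))) = -242/35/8473 = -242/35*1/8473 = -242/296555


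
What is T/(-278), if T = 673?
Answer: -673/278 ≈ -2.4209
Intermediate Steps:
T/(-278) = 673/(-278) = 673*(-1/278) = -673/278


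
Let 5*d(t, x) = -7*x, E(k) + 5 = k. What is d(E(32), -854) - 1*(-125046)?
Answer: 631208/5 ≈ 1.2624e+5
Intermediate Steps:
E(k) = -5 + k
d(t, x) = -7*x/5 (d(t, x) = (-7*x)/5 = -7*x/5)
d(E(32), -854) - 1*(-125046) = -7/5*(-854) - 1*(-125046) = 5978/5 + 125046 = 631208/5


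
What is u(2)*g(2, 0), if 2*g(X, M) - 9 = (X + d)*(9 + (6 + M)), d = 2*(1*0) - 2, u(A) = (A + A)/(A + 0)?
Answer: 9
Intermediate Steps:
u(A) = 2 (u(A) = (2*A)/A = 2)
d = -2 (d = 2*0 - 2 = 0 - 2 = -2)
g(X, M) = 9/2 + (-2 + X)*(15 + M)/2 (g(X, M) = 9/2 + ((X - 2)*(9 + (6 + M)))/2 = 9/2 + ((-2 + X)*(15 + M))/2 = 9/2 + (-2 + X)*(15 + M)/2)
u(2)*g(2, 0) = 2*(-21/2 - 1*0 + (15/2)*2 + (1/2)*0*2) = 2*(-21/2 + 0 + 15 + 0) = 2*(9/2) = 9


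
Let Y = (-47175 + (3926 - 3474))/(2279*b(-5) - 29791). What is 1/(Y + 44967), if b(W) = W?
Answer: 41186/1852057585 ≈ 2.2238e-5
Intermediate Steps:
Y = 46723/41186 (Y = (-47175 + (3926 - 3474))/(2279*(-5) - 29791) = (-47175 + 452)/(-11395 - 29791) = -46723/(-41186) = -46723*(-1/41186) = 46723/41186 ≈ 1.1344)
1/(Y + 44967) = 1/(46723/41186 + 44967) = 1/(1852057585/41186) = 41186/1852057585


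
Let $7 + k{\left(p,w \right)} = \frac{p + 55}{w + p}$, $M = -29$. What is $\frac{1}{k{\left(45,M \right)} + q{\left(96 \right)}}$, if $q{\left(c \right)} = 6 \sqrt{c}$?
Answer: $\frac{4}{18429} + \frac{128 \sqrt{6}}{18429} \approx 0.01723$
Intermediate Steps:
$k{\left(p,w \right)} = -7 + \frac{55 + p}{p + w}$ ($k{\left(p,w \right)} = -7 + \frac{p + 55}{w + p} = -7 + \frac{55 + p}{p + w}$)
$\frac{1}{k{\left(45,M \right)} + q{\left(96 \right)}} = \frac{1}{\frac{55 - -203 - 270}{45 - 29} + 6 \sqrt{96}} = \frac{1}{\frac{55 + 203 - 270}{16} + 6 \cdot 4 \sqrt{6}} = \frac{1}{\frac{1}{16} \left(-12\right) + 24 \sqrt{6}} = \frac{1}{- \frac{3}{4} + 24 \sqrt{6}}$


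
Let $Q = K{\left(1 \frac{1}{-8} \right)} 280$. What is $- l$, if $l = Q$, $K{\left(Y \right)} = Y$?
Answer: $35$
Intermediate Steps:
$Q = -35$ ($Q = 1 \frac{1}{-8} \cdot 280 = 1 \left(- \frac{1}{8}\right) 280 = \left(- \frac{1}{8}\right) 280 = -35$)
$l = -35$
$- l = \left(-1\right) \left(-35\right) = 35$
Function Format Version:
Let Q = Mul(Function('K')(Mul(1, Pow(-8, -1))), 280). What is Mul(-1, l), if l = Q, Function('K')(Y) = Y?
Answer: 35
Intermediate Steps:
Q = -35 (Q = Mul(Mul(1, Pow(-8, -1)), 280) = Mul(Mul(1, Rational(-1, 8)), 280) = Mul(Rational(-1, 8), 280) = -35)
l = -35
Mul(-1, l) = Mul(-1, -35) = 35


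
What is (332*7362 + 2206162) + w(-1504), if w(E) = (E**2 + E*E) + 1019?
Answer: 9175397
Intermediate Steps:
w(E) = 1019 + 2*E**2 (w(E) = (E**2 + E**2) + 1019 = 2*E**2 + 1019 = 1019 + 2*E**2)
(332*7362 + 2206162) + w(-1504) = (332*7362 + 2206162) + (1019 + 2*(-1504)**2) = (2444184 + 2206162) + (1019 + 2*2262016) = 4650346 + (1019 + 4524032) = 4650346 + 4525051 = 9175397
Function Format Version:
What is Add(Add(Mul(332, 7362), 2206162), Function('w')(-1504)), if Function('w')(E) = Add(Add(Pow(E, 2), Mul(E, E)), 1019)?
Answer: 9175397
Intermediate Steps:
Function('w')(E) = Add(1019, Mul(2, Pow(E, 2))) (Function('w')(E) = Add(Add(Pow(E, 2), Pow(E, 2)), 1019) = Add(Mul(2, Pow(E, 2)), 1019) = Add(1019, Mul(2, Pow(E, 2))))
Add(Add(Mul(332, 7362), 2206162), Function('w')(-1504)) = Add(Add(Mul(332, 7362), 2206162), Add(1019, Mul(2, Pow(-1504, 2)))) = Add(Add(2444184, 2206162), Add(1019, Mul(2, 2262016))) = Add(4650346, Add(1019, 4524032)) = Add(4650346, 4525051) = 9175397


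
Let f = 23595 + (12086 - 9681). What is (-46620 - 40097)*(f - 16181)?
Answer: -851474223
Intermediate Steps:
f = 26000 (f = 23595 + 2405 = 26000)
(-46620 - 40097)*(f - 16181) = (-46620 - 40097)*(26000 - 16181) = -86717*9819 = -851474223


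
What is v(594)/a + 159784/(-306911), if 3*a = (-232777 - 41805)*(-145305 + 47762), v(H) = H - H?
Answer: -159784/306911 ≈ -0.52062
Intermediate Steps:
v(H) = 0
a = 26783552026/3 (a = ((-232777 - 41805)*(-145305 + 47762))/3 = (-274582*(-97543))/3 = (⅓)*26783552026 = 26783552026/3 ≈ 8.9279e+9)
v(594)/a + 159784/(-306911) = 0/(26783552026/3) + 159784/(-306911) = 0*(3/26783552026) + 159784*(-1/306911) = 0 - 159784/306911 = -159784/306911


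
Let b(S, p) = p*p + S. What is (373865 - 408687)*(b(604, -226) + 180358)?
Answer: -8080027236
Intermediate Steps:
b(S, p) = S + p² (b(S, p) = p² + S = S + p²)
(373865 - 408687)*(b(604, -226) + 180358) = (373865 - 408687)*((604 + (-226)²) + 180358) = -34822*((604 + 51076) + 180358) = -34822*(51680 + 180358) = -34822*232038 = -8080027236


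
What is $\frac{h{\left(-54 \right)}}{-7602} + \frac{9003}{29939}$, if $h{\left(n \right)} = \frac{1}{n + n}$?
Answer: $\frac{1055948141}{3511485432} \approx 0.30071$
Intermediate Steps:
$h{\left(n \right)} = \frac{1}{2 n}$
$\frac{h{\left(-54 \right)}}{-7602} + \frac{9003}{29939} = \frac{\frac{1}{2} \frac{1}{-54}}{-7602} + \frac{9003}{29939} = \frac{1}{2} \left(- \frac{1}{54}\right) \left(- \frac{1}{7602}\right) + 9003 \cdot \frac{1}{29939} = \left(- \frac{1}{108}\right) \left(- \frac{1}{7602}\right) + \frac{9003}{29939} = \frac{1}{821016} + \frac{9003}{29939} = \frac{1055948141}{3511485432}$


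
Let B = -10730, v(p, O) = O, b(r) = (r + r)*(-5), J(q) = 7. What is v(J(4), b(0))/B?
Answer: 0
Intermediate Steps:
b(r) = -10*r (b(r) = (2*r)*(-5) = -10*r)
v(J(4), b(0))/B = -10*0/(-10730) = 0*(-1/10730) = 0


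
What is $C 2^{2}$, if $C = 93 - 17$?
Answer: $304$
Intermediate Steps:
$C = 76$ ($C = 93 - 17 = 76$)
$C 2^{2} = 76 \cdot 2^{2} = 76 \cdot 4 = 304$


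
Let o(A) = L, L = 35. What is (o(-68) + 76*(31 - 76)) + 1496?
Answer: -1889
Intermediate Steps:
o(A) = 35
(o(-68) + 76*(31 - 76)) + 1496 = (35 + 76*(31 - 76)) + 1496 = (35 + 76*(-45)) + 1496 = (35 - 3420) + 1496 = -3385 + 1496 = -1889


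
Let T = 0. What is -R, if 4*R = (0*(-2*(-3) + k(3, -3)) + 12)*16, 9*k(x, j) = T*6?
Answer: -48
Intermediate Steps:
k(x, j) = 0 (k(x, j) = (0*6)/9 = (1/9)*0 = 0)
R = 48 (R = ((0*(-2*(-3) + 0) + 12)*16)/4 = ((0*(6 + 0) + 12)*16)/4 = ((0*6 + 12)*16)/4 = ((0 + 12)*16)/4 = (12*16)/4 = (1/4)*192 = 48)
-R = -1*48 = -48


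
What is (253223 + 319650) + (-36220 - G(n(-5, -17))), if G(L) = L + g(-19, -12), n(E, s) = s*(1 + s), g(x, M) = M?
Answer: 536393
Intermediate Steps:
G(L) = -12 + L (G(L) = L - 12 = -12 + L)
(253223 + 319650) + (-36220 - G(n(-5, -17))) = (253223 + 319650) + (-36220 - (-12 - 17*(1 - 17))) = 572873 + (-36220 - (-12 - 17*(-16))) = 572873 + (-36220 - (-12 + 272)) = 572873 + (-36220 - 1*260) = 572873 + (-36220 - 260) = 572873 - 36480 = 536393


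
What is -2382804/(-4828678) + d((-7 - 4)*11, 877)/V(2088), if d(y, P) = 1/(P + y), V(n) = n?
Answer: 1880663830595/3811101712992 ≈ 0.49347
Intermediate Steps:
-2382804/(-4828678) + d((-7 - 4)*11, 877)/V(2088) = -2382804/(-4828678) + 1/((877 + (-7 - 4)*11)*2088) = -2382804*(-1/4828678) + (1/2088)/(877 - 11*11) = 1191402/2414339 + (1/2088)/(877 - 121) = 1191402/2414339 + (1/2088)/756 = 1191402/2414339 + (1/756)*(1/2088) = 1191402/2414339 + 1/1578528 = 1880663830595/3811101712992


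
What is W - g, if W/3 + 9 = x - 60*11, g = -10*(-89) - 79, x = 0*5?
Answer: -2818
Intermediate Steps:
x = 0
g = 811 (g = 890 - 79 = 811)
W = -2007 (W = -27 + 3*(0 - 60*11) = -27 + 3*(0 - 660) = -27 + 3*(-660) = -27 - 1980 = -2007)
W - g = -2007 - 1*811 = -2007 - 811 = -2818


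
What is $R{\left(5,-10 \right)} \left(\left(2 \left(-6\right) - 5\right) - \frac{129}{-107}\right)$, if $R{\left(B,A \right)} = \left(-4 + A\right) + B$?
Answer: $\frac{15210}{107} \approx 142.15$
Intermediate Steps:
$R{\left(B,A \right)} = -4 + A + B$
$R{\left(5,-10 \right)} \left(\left(2 \left(-6\right) - 5\right) - \frac{129}{-107}\right) = \left(-4 - 10 + 5\right) \left(\left(2 \left(-6\right) - 5\right) - \frac{129}{-107}\right) = - 9 \left(\left(-12 - 5\right) - - \frac{129}{107}\right) = - 9 \left(-17 + \frac{129}{107}\right) = \left(-9\right) \left(- \frac{1690}{107}\right) = \frac{15210}{107}$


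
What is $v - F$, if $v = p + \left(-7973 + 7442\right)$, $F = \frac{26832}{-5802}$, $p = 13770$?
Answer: $\frac{12806585}{967} \approx 13244.0$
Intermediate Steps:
$F = - \frac{4472}{967}$ ($F = 26832 \left(- \frac{1}{5802}\right) = - \frac{4472}{967} \approx -4.6246$)
$v = 13239$ ($v = 13770 + \left(-7973 + 7442\right) = 13770 - 531 = 13239$)
$v - F = 13239 - - \frac{4472}{967} = 13239 + \frac{4472}{967} = \frac{12806585}{967}$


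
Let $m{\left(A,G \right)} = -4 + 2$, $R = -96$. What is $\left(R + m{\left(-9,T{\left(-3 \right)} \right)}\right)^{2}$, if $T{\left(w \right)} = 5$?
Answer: $9604$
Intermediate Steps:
$m{\left(A,G \right)} = -2$
$\left(R + m{\left(-9,T{\left(-3 \right)} \right)}\right)^{2} = \left(-96 - 2\right)^{2} = \left(-98\right)^{2} = 9604$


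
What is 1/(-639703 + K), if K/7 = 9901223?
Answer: 1/68668858 ≈ 1.4563e-8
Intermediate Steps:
K = 69308561 (K = 7*9901223 = 69308561)
1/(-639703 + K) = 1/(-639703 + 69308561) = 1/68668858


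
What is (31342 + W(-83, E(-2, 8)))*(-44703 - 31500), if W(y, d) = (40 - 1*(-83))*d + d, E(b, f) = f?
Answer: -2463947802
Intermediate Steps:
W(y, d) = 124*d (W(y, d) = (40 + 83)*d + d = 123*d + d = 124*d)
(31342 + W(-83, E(-2, 8)))*(-44703 - 31500) = (31342 + 124*8)*(-44703 - 31500) = (31342 + 992)*(-76203) = 32334*(-76203) = -2463947802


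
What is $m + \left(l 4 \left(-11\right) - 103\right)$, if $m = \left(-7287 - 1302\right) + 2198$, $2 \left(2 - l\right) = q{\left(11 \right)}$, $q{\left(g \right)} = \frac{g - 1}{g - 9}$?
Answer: $-6472$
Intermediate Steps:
$q{\left(g \right)} = \frac{-1 + g}{-9 + g}$
$l = - \frac{1}{2}$ ($l = 2 - \frac{\frac{1}{-9 + 11} \left(-1 + 11\right)}{2} = 2 - \frac{\frac{1}{2} \cdot 10}{2} = 2 - \frac{5}{2} = - \frac{1}{2} \approx -0.5$)
$m = -6391$ ($m = -8589 + 2198 = -6391$)
$m + \left(l 4 \left(-11\right) - 103\right) = -6391 - \left(103 + \frac{4 \left(-11\right)}{2}\right) = -6391 - 81 = -6472$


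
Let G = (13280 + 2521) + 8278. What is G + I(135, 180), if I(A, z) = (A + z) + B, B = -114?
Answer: 24280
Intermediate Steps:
I(A, z) = -114 + A + z (I(A, z) = (A + z) - 114 = -114 + A + z)
G = 24079 (G = 15801 + 8278 = 24079)
G + I(135, 180) = 24079 + (-114 + 135 + 180) = 24079 + 201 = 24280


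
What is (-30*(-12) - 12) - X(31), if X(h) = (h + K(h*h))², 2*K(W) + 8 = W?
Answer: -1028833/4 ≈ -2.5721e+5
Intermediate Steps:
K(W) = -4 + W/2
X(h) = (-4 + h + h²/2)² (X(h) = (h + (-4 + (h*h)/2))² = (h + (-4 + h²/2))² = (-4 + h + h²/2)²)
(-30*(-12) - 12) - X(31) = (-30*(-12) - 12) - (-8 + 31² + 2*31)²/4 = (360 - 12) - (-8 + 961 + 62)²/4 = 348 - 1015²/4 = 348 - 1030225/4 = -1028833/4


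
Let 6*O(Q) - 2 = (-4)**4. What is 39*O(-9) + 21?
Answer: 1698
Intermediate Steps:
O(Q) = 43 (O(Q) = 1/3 + (1/6)*(-4)**4 = 1/3 + (1/6)*256 = 1/3 + 128/3 = 43)
39*O(-9) + 21 = 39*43 + 21 = 1677 + 21 = 1698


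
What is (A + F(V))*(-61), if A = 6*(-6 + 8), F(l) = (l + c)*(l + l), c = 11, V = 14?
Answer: -43432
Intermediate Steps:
F(l) = 2*l*(11 + l) (F(l) = (l + 11)*(l + l) = (11 + l)*(2*l) = 2*l*(11 + l))
A = 12 (A = 6*2 = 12)
(A + F(V))*(-61) = (12 + 2*14*(11 + 14))*(-61) = (12 + 2*14*25)*(-61) = (12 + 700)*(-61) = 712*(-61) = -43432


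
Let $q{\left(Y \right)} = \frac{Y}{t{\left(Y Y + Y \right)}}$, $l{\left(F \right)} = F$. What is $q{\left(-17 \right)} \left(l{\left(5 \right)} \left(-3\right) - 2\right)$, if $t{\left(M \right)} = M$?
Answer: $\frac{17}{16} \approx 1.0625$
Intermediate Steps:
$q{\left(Y \right)} = \frac{Y}{Y + Y^{2}}$ ($q{\left(Y \right)} = \frac{Y}{Y Y + Y} = \frac{Y}{Y^{2} + Y} = \frac{Y}{Y + Y^{2}}$)
$q{\left(-17 \right)} \left(l{\left(5 \right)} \left(-3\right) - 2\right) = \frac{5 \left(-3\right) - 2}{1 - 17} = \frac{-15 - 2}{-16} = \left(- \frac{1}{16}\right) \left(-17\right) = \frac{17}{16}$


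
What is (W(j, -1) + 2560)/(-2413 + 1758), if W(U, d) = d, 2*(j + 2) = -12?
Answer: -2559/655 ≈ -3.9069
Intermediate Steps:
j = -8 (j = -2 + (½)*(-12) = -2 - 6 = -8)
(W(j, -1) + 2560)/(-2413 + 1758) = (-1 + 2560)/(-2413 + 1758) = 2559/(-655) = 2559*(-1/655) = -2559/655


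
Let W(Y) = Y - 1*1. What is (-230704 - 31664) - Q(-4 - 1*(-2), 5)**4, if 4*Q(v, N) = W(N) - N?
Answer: -67166209/256 ≈ -2.6237e+5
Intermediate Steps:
W(Y) = -1 + Y (W(Y) = Y - 1 = -1 + Y)
Q(v, N) = -1/4 (Q(v, N) = ((-1 + N) - N)/4 = (1/4)*(-1) = -1/4)
(-230704 - 31664) - Q(-4 - 1*(-2), 5)**4 = (-230704 - 31664) - (-1/4)**4 = -262368 - 1*1/256 = -262368 - 1/256 = -67166209/256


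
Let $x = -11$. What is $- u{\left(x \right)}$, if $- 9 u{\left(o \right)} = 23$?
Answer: $\frac{23}{9} \approx 2.5556$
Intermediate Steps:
$u{\left(o \right)} = - \frac{23}{9}$ ($u{\left(o \right)} = \left(- \frac{1}{9}\right) 23 = - \frac{23}{9}$)
$- u{\left(x \right)} = \left(-1\right) \left(- \frac{23}{9}\right) = \frac{23}{9}$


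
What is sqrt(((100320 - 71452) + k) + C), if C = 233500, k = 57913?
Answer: sqrt(320281) ≈ 565.93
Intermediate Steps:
sqrt(((100320 - 71452) + k) + C) = sqrt(((100320 - 71452) + 57913) + 233500) = sqrt((28868 + 57913) + 233500) = sqrt(86781 + 233500) = sqrt(320281)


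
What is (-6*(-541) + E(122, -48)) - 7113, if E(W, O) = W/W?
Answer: -3866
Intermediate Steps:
E(W, O) = 1
(-6*(-541) + E(122, -48)) - 7113 = (-6*(-541) + 1) - 7113 = (3246 + 1) - 7113 = 3247 - 7113 = -3866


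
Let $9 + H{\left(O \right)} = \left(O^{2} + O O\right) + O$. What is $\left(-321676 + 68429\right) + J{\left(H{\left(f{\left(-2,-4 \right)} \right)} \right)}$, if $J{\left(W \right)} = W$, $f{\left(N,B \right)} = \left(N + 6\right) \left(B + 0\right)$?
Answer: $-252760$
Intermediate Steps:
$f{\left(N,B \right)} = B \left(6 + N\right)$ ($f{\left(N,B \right)} = \left(6 + N\right) B = B \left(6 + N\right)$)
$H{\left(O \right)} = -9 + O + 2 O^{2}$ ($H{\left(O \right)} = -9 + \left(\left(O^{2} + O O\right) + O\right) = -9 + \left(\left(O^{2} + O^{2}\right) + O\right) = -9 + \left(2 O^{2} + O\right) = -9 + \left(O + 2 O^{2}\right) = -9 + O + 2 O^{2}$)
$\left(-321676 + 68429\right) + J{\left(H{\left(f{\left(-2,-4 \right)} \right)} \right)} = \left(-321676 + 68429\right) - \left(9 - 2 \cdot 16 \left(6 - 2\right)^{2} + 4 \left(6 - 2\right)\right) = -253247 - \left(25 - 512\right) = -253247 - -487 = -253247 + 487 = -252760$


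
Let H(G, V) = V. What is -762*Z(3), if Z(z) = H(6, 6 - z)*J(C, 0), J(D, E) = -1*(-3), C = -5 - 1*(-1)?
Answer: -6858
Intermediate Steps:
C = -4 (C = -5 + 1 = -4)
J(D, E) = 3
Z(z) = 18 - 3*z (Z(z) = (6 - z)*3 = 18 - 3*z)
-762*Z(3) = -762*(18 - 3*3) = -762*(18 - 9) = -762*9 = -6858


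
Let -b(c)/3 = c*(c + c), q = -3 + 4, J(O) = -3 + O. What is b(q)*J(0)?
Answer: 18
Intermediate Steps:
q = 1
b(c) = -6*c² (b(c) = -3*c*(c + c) = -3*c*2*c = -6*c²)
b(q)*J(0) = (-6*1²)*(-3 + 0) = -6*1*(-3) = -6*(-3) = 18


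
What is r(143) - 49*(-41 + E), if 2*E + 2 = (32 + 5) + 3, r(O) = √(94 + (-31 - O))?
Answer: 1078 + 4*I*√5 ≈ 1078.0 + 8.9443*I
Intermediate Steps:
r(O) = √(63 - O)
E = 19 (E = -1 + ((32 + 5) + 3)/2 = -1 + (37 + 3)/2 = -1 + (½)*40 = -1 + 20 = 19)
r(143) - 49*(-41 + E) = √(63 - 1*143) - 49*(-41 + 19) = √(63 - 143) - 49*(-22) = √(-80) + 1078 = 4*I*√5 + 1078 = 1078 + 4*I*√5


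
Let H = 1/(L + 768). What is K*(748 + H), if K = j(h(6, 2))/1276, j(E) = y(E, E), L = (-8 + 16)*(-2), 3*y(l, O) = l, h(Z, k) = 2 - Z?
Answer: -187499/239888 ≈ -0.78161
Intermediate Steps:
y(l, O) = l/3
L = -16 (L = 8*(-2) = -16)
H = 1/752 (H = 1/(-16 + 768) = 1/752 ≈ 0.0013298)
j(E) = E/3
K = -1/957 (K = ((2 - 1*6)/3)/1276 = ((2 - 6)/3)*(1/1276) = ((1/3)*(-4))*(1/1276) = -4/3*1/1276 = -1/957 ≈ -0.0010449)
K*(748 + H) = -(748 + 1/752)/957 = -1/957*562497/752 = -187499/239888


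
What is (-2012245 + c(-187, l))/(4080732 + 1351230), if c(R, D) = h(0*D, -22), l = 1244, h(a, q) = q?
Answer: -2012267/5431962 ≈ -0.37045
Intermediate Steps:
c(R, D) = -22
(-2012245 + c(-187, l))/(4080732 + 1351230) = (-2012245 - 22)/(4080732 + 1351230) = -2012267/5431962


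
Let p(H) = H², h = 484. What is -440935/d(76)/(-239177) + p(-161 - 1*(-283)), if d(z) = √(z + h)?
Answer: 14884 + 88187*√35/6696956 ≈ 14884.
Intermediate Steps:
d(z) = √(484 + z) (d(z) = √(z + 484) = √(484 + z))
-440935/d(76)/(-239177) + p(-161 - 1*(-283)) = -440935/√(484 + 76)/(-239177) + (-161 - 1*(-283))² = -440935*√35/140*(-1/239177) + (-161 + 283)² = -440935*√35/140*(-1/239177) + 122² = -88187*√35/28*(-1/239177) + 14884 = 88187*√35/6696956 + 14884 = 14884 + 88187*√35/6696956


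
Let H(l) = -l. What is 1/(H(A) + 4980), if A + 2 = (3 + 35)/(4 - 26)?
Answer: 11/54821 ≈ 0.00020065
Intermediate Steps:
A = -41/11 (A = -2 + (3 + 35)/(4 - 26) = -2 + 38/(-22) = -2 + 38*(-1/22) = -2 - 19/11 = -41/11 ≈ -3.7273)
1/(H(A) + 4980) = 1/(-1*(-41/11) + 4980) = 1/(41/11 + 4980) = 1/(54821/11) = 11/54821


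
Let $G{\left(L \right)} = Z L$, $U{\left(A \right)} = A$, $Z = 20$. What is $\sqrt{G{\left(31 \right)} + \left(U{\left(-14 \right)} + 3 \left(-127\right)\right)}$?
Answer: $15$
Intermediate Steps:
$G{\left(L \right)} = 20 L$
$\sqrt{G{\left(31 \right)} + \left(U{\left(-14 \right)} + 3 \left(-127\right)\right)} = \sqrt{20 \cdot 31 + \left(-14 + 3 \left(-127\right)\right)} = \sqrt{620 - 395} = \sqrt{225} = 15$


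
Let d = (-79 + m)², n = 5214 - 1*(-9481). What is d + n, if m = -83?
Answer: 40939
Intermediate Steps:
n = 14695 (n = 5214 + 9481 = 14695)
d = 26244 (d = (-79 - 83)² = (-162)² = 26244)
d + n = 26244 + 14695 = 40939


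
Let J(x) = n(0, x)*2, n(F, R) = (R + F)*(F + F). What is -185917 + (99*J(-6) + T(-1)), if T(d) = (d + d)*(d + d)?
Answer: -185913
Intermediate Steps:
T(d) = 4*d**2 (T(d) = (2*d)*(2*d) = 4*d**2)
n(F, R) = 2*F*(F + R) (n(F, R) = (F + R)*(2*F) = 2*F*(F + R))
J(x) = 0 (J(x) = (2*0*(0 + x))*2 = (2*0*x)*2 = 0*2 = 0)
-185917 + (99*J(-6) + T(-1)) = -185917 + (99*0 + 4*(-1)**2) = -185917 + (0 + 4*1) = -185917 + (0 + 4) = -185917 + 4 = -185913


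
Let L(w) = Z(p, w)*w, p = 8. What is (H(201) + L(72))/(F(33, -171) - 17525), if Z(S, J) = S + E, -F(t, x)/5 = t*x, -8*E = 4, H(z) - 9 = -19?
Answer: 53/1069 ≈ 0.049579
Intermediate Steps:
H(z) = -10 (H(z) = 9 - 19 = -10)
E = -1/2 (E = -1/8*4 = -1/2 ≈ -0.50000)
F(t, x) = -5*t*x
Z(S, J) = -1/2 + S (Z(S, J) = S - 1/2 = -1/2 + S)
L(w) = 15*w/2 (L(w) = (-1/2 + 8)*w = 15*w/2)
(H(201) + L(72))/(F(33, -171) - 17525) = (-10 + (15/2)*72)/(-5*33*(-171) - 17525) = (-10 + 540)/(28215 - 17525) = 530/10690 = 530*(1/10690) = 53/1069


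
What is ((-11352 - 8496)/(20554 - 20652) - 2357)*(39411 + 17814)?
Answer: -863026575/7 ≈ -1.2329e+8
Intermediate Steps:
((-11352 - 8496)/(20554 - 20652) - 2357)*(39411 + 17814) = (-19848/(-98) - 2357)*57225 = (-19848*(-1/98) - 2357)*57225 = (9924/49 - 2357)*57225 = -105569/49*57225 = -863026575/7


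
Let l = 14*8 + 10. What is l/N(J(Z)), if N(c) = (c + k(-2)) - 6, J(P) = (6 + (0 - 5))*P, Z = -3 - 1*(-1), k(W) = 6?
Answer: -61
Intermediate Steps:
Z = -2 (Z = -3 + 1 = -2)
J(P) = P (J(P) = (6 - 5)*P = 1*P = P)
l = 122 (l = 112 + 10 = 122)
N(c) = c (N(c) = (c + 6) - 6 = (6 + c) - 6 = c)
l/N(J(Z)) = 122/(-2) = 122*(-½) = -61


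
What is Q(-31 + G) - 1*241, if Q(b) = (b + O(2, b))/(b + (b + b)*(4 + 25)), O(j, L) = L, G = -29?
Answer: -14217/59 ≈ -240.97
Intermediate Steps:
Q(b) = 2/59 (Q(b) = (b + b)/(b + (b + b)*(4 + 25)) = (2*b)/(b + (2*b)*29) = (2*b)/(b + 58*b) = (2*b)/((59*b)) = (2*b)*(1/(59*b)) = 2/59)
Q(-31 + G) - 1*241 = 2/59 - 1*241 = 2/59 - 241 = -14217/59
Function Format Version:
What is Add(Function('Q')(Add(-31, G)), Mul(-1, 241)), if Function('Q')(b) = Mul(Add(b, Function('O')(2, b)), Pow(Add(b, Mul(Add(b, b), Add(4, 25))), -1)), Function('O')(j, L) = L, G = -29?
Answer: Rational(-14217, 59) ≈ -240.97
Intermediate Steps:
Function('Q')(b) = Rational(2, 59) (Function('Q')(b) = Mul(Add(b, b), Pow(Add(b, Mul(Add(b, b), Add(4, 25))), -1)) = Mul(Mul(2, b), Pow(Add(b, Mul(Mul(2, b), 29)), -1)) = Mul(Mul(2, b), Pow(Add(b, Mul(58, b)), -1)) = Mul(Mul(2, b), Pow(Mul(59, b), -1)) = Mul(Mul(2, b), Mul(Rational(1, 59), Pow(b, -1))) = Rational(2, 59))
Add(Function('Q')(Add(-31, G)), Mul(-1, 241)) = Add(Rational(2, 59), Mul(-1, 241)) = Add(Rational(2, 59), -241) = Rational(-14217, 59)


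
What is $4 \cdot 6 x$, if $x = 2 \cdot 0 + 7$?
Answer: $168$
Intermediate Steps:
$x = 7$ ($x = 0 + 7 = 7$)
$4 \cdot 6 x = 4 \cdot 6 \cdot 7 = 24 \cdot 7 = 168$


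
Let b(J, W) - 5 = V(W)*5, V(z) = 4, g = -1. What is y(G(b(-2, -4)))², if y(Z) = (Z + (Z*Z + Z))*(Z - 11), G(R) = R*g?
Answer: 428490000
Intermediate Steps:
b(J, W) = 25 (b(J, W) = 5 + 4*5 = 5 + 20 = 25)
G(R) = -R (G(R) = R*(-1) = -R)
y(Z) = (-11 + Z)*(Z² + 2*Z) (y(Z) = (Z + (Z² + Z))*(-11 + Z) = (Z + (Z + Z²))*(-11 + Z) = (Z² + 2*Z)*(-11 + Z) = (-11 + Z)*(Z² + 2*Z))
y(G(b(-2, -4)))² = ((-1*25)*(-22 + (-1*25)² - (-9)*25))² = (-25*(-22 + (-25)² - 9*(-25)))² = (-25*(-22 + 625 + 225))² = (-25*828)² = (-20700)² = 428490000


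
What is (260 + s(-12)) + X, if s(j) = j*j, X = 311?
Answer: 715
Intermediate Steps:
s(j) = j²
(260 + s(-12)) + X = (260 + (-12)²) + 311 = (260 + 144) + 311 = 404 + 311 = 715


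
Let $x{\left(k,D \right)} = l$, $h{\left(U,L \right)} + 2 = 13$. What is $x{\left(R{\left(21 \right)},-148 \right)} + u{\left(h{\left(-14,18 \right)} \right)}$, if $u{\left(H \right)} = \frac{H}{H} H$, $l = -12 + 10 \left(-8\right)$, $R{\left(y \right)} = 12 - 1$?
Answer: $-81$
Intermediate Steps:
$R{\left(y \right)} = 11$
$h{\left(U,L \right)} = 11$ ($h{\left(U,L \right)} = -2 + 13 = 11$)
$l = -92$ ($l = -12 - 80 = -92$)
$x{\left(k,D \right)} = -92$
$u{\left(H \right)} = H$ ($u{\left(H \right)} = 1 H = H$)
$x{\left(R{\left(21 \right)},-148 \right)} + u{\left(h{\left(-14,18 \right)} \right)} = -92 + 11 = -81$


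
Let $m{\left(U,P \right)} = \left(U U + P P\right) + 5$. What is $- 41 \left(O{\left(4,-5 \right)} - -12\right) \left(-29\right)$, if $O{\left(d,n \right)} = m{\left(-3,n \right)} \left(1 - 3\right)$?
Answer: $-78474$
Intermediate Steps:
$m{\left(U,P \right)} = 5 + P^{2} + U^{2}$ ($m{\left(U,P \right)} = \left(U^{2} + P^{2}\right) + 5 = \left(P^{2} + U^{2}\right) + 5 = 5 + P^{2} + U^{2}$)
$O{\left(d,n \right)} = -28 - 2 n^{2}$ ($O{\left(d,n \right)} = \left(5 + n^{2} + \left(-3\right)^{2}\right) \left(1 - 3\right) = \left(5 + n^{2} + 9\right) \left(-2\right) = \left(14 + n^{2}\right) \left(-2\right) = -28 - 2 n^{2}$)
$- 41 \left(O{\left(4,-5 \right)} - -12\right) \left(-29\right) = - 41 \left(\left(-28 - 2 \left(-5\right)^{2}\right) - -12\right) \left(-29\right) = - 41 \left(\left(-28 - 50\right) + 12\right) \left(-29\right) = - 41 \left(-78 + 12\right) \left(-29\right) = \left(-41\right) \left(-66\right) \left(-29\right) = 2706 \left(-29\right) = -78474$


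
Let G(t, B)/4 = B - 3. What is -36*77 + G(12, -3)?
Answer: -2796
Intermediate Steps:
G(t, B) = -12 + 4*B (G(t, B) = 4*(B - 3) = 4*(-3 + B) = -12 + 4*B)
-36*77 + G(12, -3) = -36*77 + (-12 + 4*(-3)) = -2772 + (-12 - 12) = -2772 - 24 = -2796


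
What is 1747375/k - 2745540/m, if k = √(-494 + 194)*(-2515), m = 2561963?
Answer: -2745540/2561963 + 69895*I*√3/3018 ≈ -1.0717 + 40.113*I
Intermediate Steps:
k = -25150*I*√3 (k = √(-300)*(-2515) = (10*I*√3)*(-2515) = -25150*I*√3 ≈ -43561.0*I)
1747375/k - 2745540/m = 1747375/((-25150*I*√3)) - 2745540/2561963 = 1747375*(I*√3/75450) - 2745540*1/2561963 = 69895*I*√3/3018 - 2745540/2561963 = -2745540/2561963 + 69895*I*√3/3018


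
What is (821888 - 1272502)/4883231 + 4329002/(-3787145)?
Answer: -22846057322492/18493503865495 ≈ -1.2354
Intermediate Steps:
(821888 - 1272502)/4883231 + 4329002/(-3787145) = -450614*1/4883231 + 4329002*(-1/3787145) = -450614/4883231 - 4329002/3787145 = -22846057322492/18493503865495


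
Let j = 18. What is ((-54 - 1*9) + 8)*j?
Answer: -990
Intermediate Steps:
((-54 - 1*9) + 8)*j = ((-54 - 1*9) + 8)*18 = ((-54 - 9) + 8)*18 = (-63 + 8)*18 = -55*18 = -990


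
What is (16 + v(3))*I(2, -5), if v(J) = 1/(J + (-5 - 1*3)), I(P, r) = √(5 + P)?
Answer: 79*√7/5 ≈ 41.803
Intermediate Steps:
v(J) = 1/(-8 + J) (v(J) = 1/(J + (-5 - 3)) = 1/(J - 8) = 1/(-8 + J))
(16 + v(3))*I(2, -5) = (16 + 1/(-8 + 3))*√(5 + 2) = (16 + 1/(-5))*√7 = (16 - ⅕)*√7 = 79*√7/5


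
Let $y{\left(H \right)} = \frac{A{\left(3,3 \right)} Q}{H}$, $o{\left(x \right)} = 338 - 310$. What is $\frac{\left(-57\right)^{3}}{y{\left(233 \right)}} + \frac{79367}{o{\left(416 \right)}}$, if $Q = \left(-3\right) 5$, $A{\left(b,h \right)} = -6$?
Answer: $- \frac{66725339}{140} \approx -4.7661 \cdot 10^{5}$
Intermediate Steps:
$Q = -15$
$o{\left(x \right)} = 28$
$y{\left(H \right)} = \frac{90}{H}$ ($y{\left(H \right)} = \frac{\left(-6\right) \left(-15\right)}{H} = \frac{90}{H}$)
$\frac{\left(-57\right)^{3}}{y{\left(233 \right)}} + \frac{79367}{o{\left(416 \right)}} = \frac{\left(-57\right)^{3}}{90 \cdot \frac{1}{233}} + \frac{79367}{28} = - \frac{185193}{90 \cdot \frac{1}{233}} + 79367 \cdot \frac{1}{28} = - \frac{185193}{\frac{90}{233}} + \frac{79367}{28} = \left(-185193\right) \frac{233}{90} + \frac{79367}{28} = - \frac{4794441}{10} + \frac{79367}{28} = - \frac{66725339}{140}$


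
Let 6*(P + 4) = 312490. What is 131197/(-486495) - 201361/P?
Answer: -314380659986/76006573335 ≈ -4.1362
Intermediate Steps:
P = 156233/3 (P = -4 + (⅙)*312490 = -4 + 156245/3 = 156233/3 ≈ 52078.)
131197/(-486495) - 201361/P = 131197/(-486495) - 201361/156233/3 = 131197*(-1/486495) - 201361*3/156233 = -131197/486495 - 604083/156233 = -314380659986/76006573335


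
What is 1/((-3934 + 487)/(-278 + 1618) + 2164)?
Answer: 1340/2896313 ≈ 0.00046266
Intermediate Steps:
1/((-3934 + 487)/(-278 + 1618) + 2164) = 1/(-3447/1340 + 2164) = 1/(2896313/1340) = 1340/2896313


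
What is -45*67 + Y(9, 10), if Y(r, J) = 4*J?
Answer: -2975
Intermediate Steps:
-45*67 + Y(9, 10) = -45*67 + 4*10 = -3015 + 40 = -2975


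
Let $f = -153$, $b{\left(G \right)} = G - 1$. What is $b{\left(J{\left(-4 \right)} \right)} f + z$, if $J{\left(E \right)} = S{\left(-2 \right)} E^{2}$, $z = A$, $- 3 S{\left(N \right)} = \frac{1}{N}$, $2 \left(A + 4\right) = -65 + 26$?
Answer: $- \frac{557}{2} \approx -278.5$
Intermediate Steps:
$A = - \frac{47}{2}$ ($A = -4 + \frac{-65 + 26}{2} = -4 + \frac{1}{2} \left(-39\right) = -4 - \frac{39}{2} = - \frac{47}{2} \approx -23.5$)
$S{\left(N \right)} = - \frac{1}{3 N}$
$z = - \frac{47}{2} \approx -23.5$
$J{\left(E \right)} = \frac{E^{2}}{6}$ ($J{\left(E \right)} = - \frac{1}{3 \left(-2\right)} E^{2} = \left(- \frac{1}{3}\right) \left(- \frac{1}{2}\right) E^{2} = \frac{E^{2}}{6}$)
$b{\left(G \right)} = -1 + G$ ($b{\left(G \right)} = G - 1 = -1 + G$)
$b{\left(J{\left(-4 \right)} \right)} f + z = \left(-1 + \frac{\left(-4\right)^{2}}{6}\right) \left(-153\right) - \frac{47}{2} = \left(-1 + \frac{1}{6} \cdot 16\right) \left(-153\right) - \frac{47}{2} = \left(-1 + \frac{8}{3}\right) \left(-153\right) - \frac{47}{2} = \frac{5}{3} \left(-153\right) - \frac{47}{2} = -255 - \frac{47}{2} = - \frac{557}{2}$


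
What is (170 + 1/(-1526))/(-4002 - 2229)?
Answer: -86473/3169502 ≈ -0.027283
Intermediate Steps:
(170 + 1/(-1526))/(-4002 - 2229) = (170 - 1/1526)/(-6231) = (259419/1526)*(-1/6231) = -86473/3169502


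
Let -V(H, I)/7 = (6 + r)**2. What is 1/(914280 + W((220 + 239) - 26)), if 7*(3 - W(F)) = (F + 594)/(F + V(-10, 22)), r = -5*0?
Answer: 1267/1158395534 ≈ 1.0938e-6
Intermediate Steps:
r = 0
V(H, I) = -252 (V(H, I) = -7*(6 + 0)**2 = -7*6**2 = -7*36 = -252)
W(F) = 3 - (594 + F)/(7*(-252 + F)) (W(F) = 3 - (F + 594)/(7*(F - 252)) = 3 - (594 + F)/(7*(-252 + F)))
1/(914280 + W((220 + 239) - 26)) = 1/(914280 + 2*(-2943 + 10*((220 + 239) - 26))/(7*(-252 + ((220 + 239) - 26)))) = 1/(914280 + 2*(-2943 + 10*(459 - 26))/(7*(-252 + (459 - 26)))) = 1/(914280 + 2*(-2943 + 10*433)/(7*(-252 + 433))) = 1/(914280 + (2/7)*(-2943 + 4330)/181) = 1/(914280 + (2/7)*(1/181)*1387) = 1/(914280 + 2774/1267) = 1/(1158395534/1267) = 1267/1158395534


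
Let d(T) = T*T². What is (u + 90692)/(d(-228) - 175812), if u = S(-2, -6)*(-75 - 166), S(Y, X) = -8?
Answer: -23155/3007041 ≈ -0.0077003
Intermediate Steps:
d(T) = T³
u = 1928 (u = -8*(-75 - 166) = -8*(-241) = 1928)
(u + 90692)/(d(-228) - 175812) = (1928 + 90692)/((-228)³ - 175812) = 92620/(-11852352 - 175812) = 92620/(-12028164) = 92620*(-1/12028164) = -23155/3007041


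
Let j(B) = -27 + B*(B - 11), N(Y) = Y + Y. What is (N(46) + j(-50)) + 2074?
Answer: 5189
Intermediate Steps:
N(Y) = 2*Y
j(B) = -27 + B*(-11 + B)
(N(46) + j(-50)) + 2074 = (2*46 + (-27 + (-50)**2 - 11*(-50))) + 2074 = (92 + (-27 + 2500 + 550)) + 2074 = (92 + 3023) + 2074 = 3115 + 2074 = 5189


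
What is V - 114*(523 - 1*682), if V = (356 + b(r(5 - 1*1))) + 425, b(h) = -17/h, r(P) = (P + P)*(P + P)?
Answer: 1210031/64 ≈ 18907.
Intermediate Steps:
r(P) = 4*P² (r(P) = (2*P)*(2*P) = 4*P²)
V = 49967/64 (V = (356 - 17*1/(4*(5 - 1*1)²)) + 425 = (356 - 17*1/(4*(5 - 1)²)) + 425 = (356 - 17/(4*4²)) + 425 = (356 - 17/(4*16)) + 425 = (356 - 17/64) + 425 = 22767/64 + 425 = 49967/64 ≈ 780.73)
V - 114*(523 - 1*682) = 49967/64 - 114*(523 - 1*682) = 49967/64 - 114*(523 - 682) = 49967/64 - 114*(-159) = 49967/64 + 18126 = 1210031/64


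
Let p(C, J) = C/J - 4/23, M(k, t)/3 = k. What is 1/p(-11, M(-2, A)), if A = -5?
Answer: 138/229 ≈ 0.60262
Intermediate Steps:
M(k, t) = 3*k
p(C, J) = -4/23 + C/J (p(C, J) = C/J - 4*1/23 = C/J - 4/23 = -4/23 + C/J)
1/p(-11, M(-2, A)) = 1/(-4/23 - 11/(3*(-2))) = 1/(-4/23 - 11/(-6)) = 1/(-4/23 - 11*(-⅙)) = 1/(-4/23 + 11/6) = 1/(229/138) = 138/229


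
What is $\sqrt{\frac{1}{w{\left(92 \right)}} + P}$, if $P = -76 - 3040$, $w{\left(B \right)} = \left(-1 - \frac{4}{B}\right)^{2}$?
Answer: $\frac{i \sqrt{1794287}}{24} \approx 55.813 i$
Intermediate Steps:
$P = -3116$ ($P = -76 - 3040 = -3116$)
$\sqrt{\frac{1}{w{\left(92 \right)}} + P} = \sqrt{\frac{1}{\frac{1}{8464} \left(4 + 92\right)^{2}} - 3116} = \sqrt{\frac{1}{\frac{1}{8464} \cdot 96^{2}} - 3116} = \sqrt{\frac{1}{\frac{1}{8464} \cdot 9216} - 3116} = \sqrt{\frac{1}{\frac{576}{529}} - 3116} = \sqrt{\frac{529}{576} - 3116} = \sqrt{- \frac{1794287}{576}} = \frac{i \sqrt{1794287}}{24}$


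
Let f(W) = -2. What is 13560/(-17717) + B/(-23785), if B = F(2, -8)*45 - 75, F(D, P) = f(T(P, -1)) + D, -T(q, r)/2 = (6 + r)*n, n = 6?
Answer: -64239165/84279769 ≈ -0.76221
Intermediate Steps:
T(q, r) = -72 - 12*r (T(q, r) = -2*(6 + r)*6 = -2*(36 + 6*r) = -72 - 12*r)
F(D, P) = -2 + D
B = -75 (B = (-2 + 2)*45 - 75 = 0*45 - 75 = 0 - 75 = -75)
13560/(-17717) + B/(-23785) = 13560/(-17717) - 75/(-23785) = 13560*(-1/17717) - 75*(-1/23785) = -13560/17717 + 15/4757 = -64239165/84279769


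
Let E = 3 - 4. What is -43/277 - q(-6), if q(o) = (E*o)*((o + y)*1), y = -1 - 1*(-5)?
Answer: 3281/277 ≈ 11.845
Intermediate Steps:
y = 4 (y = -1 + 5 = 4)
E = -1
q(o) = -o*(4 + o) (q(o) = (-o)*((o + 4)*1) = (-o)*((4 + o)*1) = (-o)*(4 + o) = -o*(4 + o))
-43/277 - q(-6) = -43/277 - (-1)*(-6)*(4 - 6) = -43*1/277 - (-1)*(-6)*(-2) = -43/277 - 1*(-12) = -43/277 + 12 = 3281/277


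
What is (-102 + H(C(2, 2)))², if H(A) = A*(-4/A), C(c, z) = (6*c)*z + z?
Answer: 11236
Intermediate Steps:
C(c, z) = z + 6*c*z (C(c, z) = 6*c*z + z = z + 6*c*z)
H(A) = -4
(-102 + H(C(2, 2)))² = (-102 - 4)² = (-106)² = 11236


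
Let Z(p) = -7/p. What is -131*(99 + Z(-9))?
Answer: -117638/9 ≈ -13071.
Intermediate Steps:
-131*(99 + Z(-9)) = -131*(99 - 7/(-9)) = -131*(99 - 7*(-⅑)) = -131*(99 + 7/9) = -131*898/9 = -117638/9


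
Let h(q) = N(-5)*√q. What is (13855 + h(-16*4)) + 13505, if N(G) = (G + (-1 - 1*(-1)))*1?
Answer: 27360 - 40*I ≈ 27360.0 - 40.0*I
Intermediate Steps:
N(G) = G (N(G) = (G + (-1 + 1))*1 = (G + 0)*1 = G*1 = G)
h(q) = -5*√q
(13855 + h(-16*4)) + 13505 = (13855 - 5*8*I) + 13505 = (13855 - 40*I) + 13505 = 27360 - 40*I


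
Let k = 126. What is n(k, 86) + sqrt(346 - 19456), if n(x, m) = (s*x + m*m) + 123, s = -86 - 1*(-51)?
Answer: 3109 + 7*I*sqrt(390) ≈ 3109.0 + 138.24*I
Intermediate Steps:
s = -35 (s = -86 + 51 = -35)
n(x, m) = 123 + m**2 - 35*x (n(x, m) = (-35*x + m*m) + 123 = (-35*x + m**2) + 123 = (m**2 - 35*x) + 123 = 123 + m**2 - 35*x)
n(k, 86) + sqrt(346 - 19456) = (123 + 86**2 - 35*126) + sqrt(346 - 19456) = (123 + 7396 - 4410) + sqrt(-19110) = 3109 + 7*I*sqrt(390)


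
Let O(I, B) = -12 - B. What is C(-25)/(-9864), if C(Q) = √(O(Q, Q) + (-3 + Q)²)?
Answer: -√797/9864 ≈ -0.0028620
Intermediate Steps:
C(Q) = √(-12 + (-3 + Q)² - Q) (C(Q) = √((-12 - Q) + (-3 + Q)²) = √(-12 + (-3 + Q)² - Q))
C(-25)/(-9864) = √(-12 + (-3 - 25)² - 1*(-25))/(-9864) = √(-12 + (-28)² + 25)*(-1/9864) = √(-12 + 784 + 25)*(-1/9864) = √797*(-1/9864) = -√797/9864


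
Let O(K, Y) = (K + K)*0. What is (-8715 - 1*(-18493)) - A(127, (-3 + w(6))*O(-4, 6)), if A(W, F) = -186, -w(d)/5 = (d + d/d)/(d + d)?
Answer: 9964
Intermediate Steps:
O(K, Y) = 0 (O(K, Y) = (2*K)*0 = 0)
w(d) = -5*(1 + d)/(2*d) (w(d) = -5*(d + d/d)/(d + d) = -5*(d + 1)/(2*d) = -5*(1 + d)*1/(2*d) = -5*(1 + d)/(2*d))
(-8715 - 1*(-18493)) - A(127, (-3 + w(6))*O(-4, 6)) = (-8715 - 1*(-18493)) - 1*(-186) = (-8715 + 18493) + 186 = 9778 + 186 = 9964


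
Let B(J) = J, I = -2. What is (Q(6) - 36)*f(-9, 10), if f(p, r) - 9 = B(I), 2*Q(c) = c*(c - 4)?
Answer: -210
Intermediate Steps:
Q(c) = c*(-4 + c)/2 (Q(c) = (c*(c - 4))/2 = (c*(-4 + c))/2 = c*(-4 + c)/2)
f(p, r) = 7 (f(p, r) = 9 - 2 = 7)
(Q(6) - 36)*f(-9, 10) = ((½)*6*(-4 + 6) - 36)*7 = ((½)*6*2 - 36)*7 = (6 - 36)*7 = -30*7 = -210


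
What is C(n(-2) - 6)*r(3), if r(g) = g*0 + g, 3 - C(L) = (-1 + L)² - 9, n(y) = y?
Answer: -207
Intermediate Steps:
C(L) = 12 - (-1 + L)² (C(L) = 3 - ((-1 + L)² - 9) = 3 - (-9 + (-1 + L)²) = 3 + (9 - (-1 + L)²) = 12 - (-1 + L)²)
r(g) = g (r(g) = 0 + g = g)
C(n(-2) - 6)*r(3) = (12 - (-1 + (-2 - 6))²)*3 = (12 - (-1 - 8)²)*3 = (12 - 1*(-9)²)*3 = (12 - 1*81)*3 = (12 - 81)*3 = -69*3 = -207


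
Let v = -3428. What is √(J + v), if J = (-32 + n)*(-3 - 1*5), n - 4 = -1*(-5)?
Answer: 2*I*√811 ≈ 56.956*I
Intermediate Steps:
n = 9 (n = 4 - 1*(-5) = 4 + 5 = 9)
J = 184 (J = (-32 + 9)*(-3 - 1*5) = -23*(-3 - 5) = -23*(-8) = 184)
√(J + v) = √(184 - 3428) = √(-3244) = 2*I*√811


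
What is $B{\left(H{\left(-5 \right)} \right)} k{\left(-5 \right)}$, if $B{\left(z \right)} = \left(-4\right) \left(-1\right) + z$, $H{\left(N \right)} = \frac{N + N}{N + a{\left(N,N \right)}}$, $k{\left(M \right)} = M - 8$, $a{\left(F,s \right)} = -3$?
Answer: $- \frac{273}{4} \approx -68.25$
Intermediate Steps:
$k{\left(M \right)} = -8 + M$
$H{\left(N \right)} = \frac{2 N}{-3 + N}$ ($H{\left(N \right)} = \frac{N + N}{N - 3} = \frac{2 N}{-3 + N}$)
$B{\left(z \right)} = 4 + z$
$B{\left(H{\left(-5 \right)} \right)} k{\left(-5 \right)} = \left(4 + 2 \left(-5\right) \frac{1}{-3 - 5}\right) \left(-8 - 5\right) = \left(4 + 2 \left(-5\right) \frac{1}{-8}\right) \left(-13\right) = \left(4 + 2 \left(-5\right) \left(- \frac{1}{8}\right)\right) \left(-13\right) = \left(4 + \frac{5}{4}\right) \left(-13\right) = \frac{21}{4} \left(-13\right) = - \frac{273}{4}$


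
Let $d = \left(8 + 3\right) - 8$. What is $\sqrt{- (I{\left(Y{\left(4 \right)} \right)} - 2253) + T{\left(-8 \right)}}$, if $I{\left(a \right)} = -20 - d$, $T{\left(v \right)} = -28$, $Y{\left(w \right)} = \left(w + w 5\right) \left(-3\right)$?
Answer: $2 \sqrt{562} \approx 47.413$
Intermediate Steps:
$d = 3$ ($d = 11 - 8 = 3$)
$Y{\left(w \right)} = - 18 w$ ($Y{\left(w \right)} = \left(w + 5 w\right) \left(-3\right) = 6 w \left(-3\right) = - 18 w$)
$I{\left(a \right)} = -23$ ($I{\left(a \right)} = -20 - 3 = -23$)
$\sqrt{- (I{\left(Y{\left(4 \right)} \right)} - 2253) + T{\left(-8 \right)}} = \sqrt{- (-23 - 2253) - 28} = \sqrt{\left(-1\right) \left(-2276\right) - 28} = \sqrt{2276 - 28} = \sqrt{2248} = 2 \sqrt{562}$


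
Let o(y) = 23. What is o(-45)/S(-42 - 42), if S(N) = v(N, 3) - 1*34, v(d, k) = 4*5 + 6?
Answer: -23/8 ≈ -2.8750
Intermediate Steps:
v(d, k) = 26 (v(d, k) = 20 + 6 = 26)
S(N) = -8 (S(N) = 26 - 1*34 = 26 - 34 = -8)
o(-45)/S(-42 - 42) = 23/(-8) = 23*(-1/8) = -23/8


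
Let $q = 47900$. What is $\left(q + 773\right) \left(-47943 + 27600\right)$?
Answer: $-990154839$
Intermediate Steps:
$\left(q + 773\right) \left(-47943 + 27600\right) = \left(47900 + 773\right) \left(-47943 + 27600\right) = 48673 \left(-20343\right) = -990154839$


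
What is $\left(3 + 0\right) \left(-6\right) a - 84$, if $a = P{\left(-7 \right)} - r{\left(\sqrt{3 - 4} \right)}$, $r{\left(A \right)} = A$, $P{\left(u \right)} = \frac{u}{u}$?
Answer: $-102 + 18 i \approx -102.0 + 18.0 i$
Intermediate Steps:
$P{\left(u \right)} = 1$
$a = 1 - i$ ($a = 1 - \sqrt{3 - 4} = 1 - \sqrt{-1} = 1 - i \approx 1.0 - 1.0 i$)
$\left(3 + 0\right) \left(-6\right) a - 84 = \left(3 + 0\right) \left(-6\right) \left(1 - i\right) - 84 = 3 \left(-6\right) \left(1 - i\right) - 84 = - 18 \left(1 - i\right) - 84 = \left(-18 + 18 i\right) - 84 = -102 + 18 i$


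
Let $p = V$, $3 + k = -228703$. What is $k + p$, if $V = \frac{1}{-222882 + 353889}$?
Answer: $- \frac{29962086941}{131007} \approx -2.2871 \cdot 10^{5}$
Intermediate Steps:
$k = -228706$ ($k = -3 - 228703 = -228706$)
$V = \frac{1}{131007} \approx 7.6332 \cdot 10^{-6}$
$p = \frac{1}{131007} \approx 7.6332 \cdot 10^{-6}$
$k + p = -228706 + \frac{1}{131007} = - \frac{29962086941}{131007}$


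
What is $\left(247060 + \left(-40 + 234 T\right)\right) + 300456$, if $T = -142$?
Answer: $514248$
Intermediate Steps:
$\left(247060 + \left(-40 + 234 T\right)\right) + 300456 = \left(247060 + \left(-40 + 234 \left(-142\right)\right)\right) + 300456 = \left(247060 - 33268\right) + 300456 = 213792 + 300456 = 514248$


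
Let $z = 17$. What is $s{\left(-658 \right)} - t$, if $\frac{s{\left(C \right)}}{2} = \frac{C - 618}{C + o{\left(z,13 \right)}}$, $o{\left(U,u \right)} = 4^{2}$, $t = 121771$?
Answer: $- \frac{39087215}{321} \approx -1.2177 \cdot 10^{5}$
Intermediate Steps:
$o{\left(U,u \right)} = 16$
$s{\left(C \right)} = \frac{2 \left(-618 + C\right)}{16 + C}$ ($s{\left(C \right)} = 2 \frac{C - 618}{C + 16} = 2 \frac{-618 + C}{16 + C} = \frac{2 \left(-618 + C\right)}{16 + C}$)
$s{\left(-658 \right)} - t = \frac{2 \left(-618 - 658\right)}{16 - 658} - 121771 = 2 \frac{1}{-642} \left(-1276\right) - 121771 = 2 \left(- \frac{1}{642}\right) \left(-1276\right) - 121771 = \frac{1276}{321} - 121771 = - \frac{39087215}{321}$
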